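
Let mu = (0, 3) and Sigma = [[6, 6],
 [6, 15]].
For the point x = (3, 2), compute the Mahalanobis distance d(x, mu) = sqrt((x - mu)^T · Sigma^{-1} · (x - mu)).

Step 1 — centre the observation: (x - mu) = (3, -1).

Step 2 — invert Sigma. det(Sigma) = 6·15 - (6)² = 54.
  Sigma^{-1} = (1/det) · [[d, -b], [-b, a]] = [[0.2778, -0.1111],
 [-0.1111, 0.1111]].

Step 3 — form the quadratic (x - mu)^T · Sigma^{-1} · (x - mu):
  Sigma^{-1} · (x - mu) = (0.9444, -0.4444).
  (x - mu)^T · [Sigma^{-1} · (x - mu)] = (3)·(0.9444) + (-1)·(-0.4444) = 3.2778.

Step 4 — take square root: d = √(3.2778) ≈ 1.8105.

d(x, mu) = √(3.2778) ≈ 1.8105


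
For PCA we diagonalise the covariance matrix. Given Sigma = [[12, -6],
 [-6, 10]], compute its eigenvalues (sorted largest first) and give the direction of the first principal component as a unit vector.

Step 1 — characteristic polynomial of 2×2 Sigma:
  det(Sigma - λI) = λ² - trace · λ + det = 0.
  trace = 12 + 10 = 22, det = 12·10 - (-6)² = 84.
Step 2 — discriminant:
  Δ = trace² - 4·det = 484 - 336 = 148.
Step 3 — eigenvalues:
  λ = (trace ± √Δ)/2 = (22 ± 12.1655)/2,
  λ_1 = 17.0828,  λ_2 = 4.9172.

Step 4 — unit eigenvector for λ_1: solve (Sigma - λ_1 I)v = 0. First row:
  (12 - 17.0828)·v_x + (-6)·v_y = 0, i.e. (-5.0828)·v_x + (-6)·v_y = 0,
  so v ∝ (b, λ_1 - a) = (-6, 5.0828); multiply by -1 so the first entry is positive: u = (6, -5.0828).
  ||u|| = √((6)² + (-5.0828)²) = √(61.8345) ≈ 7.8635,
  v_1 = u/||u|| ≈ (0.763, -0.6464) (||v_1|| = 1).

λ_1 = 17.0828,  λ_2 = 4.9172;  v_1 ≈ (0.763, -0.6464)


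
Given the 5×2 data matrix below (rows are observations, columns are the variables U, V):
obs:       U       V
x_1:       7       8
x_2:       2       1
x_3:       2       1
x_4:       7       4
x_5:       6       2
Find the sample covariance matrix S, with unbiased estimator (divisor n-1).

Step 1 — column means:
  mean(U) = (7 + 2 + 2 + 7 + 6) / 5 = 24/5 = 4.8
  mean(V) = (8 + 1 + 1 + 4 + 2) / 5 = 16/5 = 3.2

Step 2 — sample covariance S[i,j] = (1/(n-1)) · Σ_k (x_{k,i} - mean_i) · (x_{k,j} - mean_j), with n-1 = 4.
  S[U,U] = ((2.2)·(2.2) + (-2.8)·(-2.8) + (-2.8)·(-2.8) + (2.2)·(2.2) + (1.2)·(1.2)) / 4 = 26.8/4 = 6.7
  S[U,V] = ((2.2)·(4.8) + (-2.8)·(-2.2) + (-2.8)·(-2.2) + (2.2)·(0.8) + (1.2)·(-1.2)) / 4 = 23.2/4 = 5.8
  S[V,V] = ((4.8)·(4.8) + (-2.2)·(-2.2) + (-2.2)·(-2.2) + (0.8)·(0.8) + (-1.2)·(-1.2)) / 4 = 34.8/4 = 8.7

S is symmetric (S[j,i] = S[i,j]). Assembling:

S = [[6.7, 5.8],
 [5.8, 8.7]]


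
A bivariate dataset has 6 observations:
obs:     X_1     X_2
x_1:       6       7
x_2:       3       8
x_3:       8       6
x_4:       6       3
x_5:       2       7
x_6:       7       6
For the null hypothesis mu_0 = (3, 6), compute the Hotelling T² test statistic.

Step 1 — sample mean vector:
  mean(X_1) = (6 + 3 + 8 + 6 + 2 + 7) / 6 = 32/6 = 5.3333
  mean(X_2) = (7 + 8 + 6 + 3 + 7 + 6) / 6 = 37/6 = 6.1667
  x̄ = (5.3333, 6.1667),  deviation x̄ - mu_0 = (5.3333, 6.1667) - (3, 6) = (2.3333, 0.1667).

Step 2 — sample covariance matrix, S[i,j] = (1/(n-1)) · Σ_k (x_{k,i} - mean_i) · (x_{k,j} - mean_j), divisor n-1 = 5:
  S[X_1,X_1] = ((0.6667)·(0.6667) + (-2.3333)·(-2.3333) + (2.6667)·(2.6667) + (0.6667)·(0.6667) + (-3.3333)·(-3.3333) + (1.6667)·(1.6667)) / 5 = 27.3333/5 = 5.4667
  S[X_1,X_2] = ((0.6667)·(0.8333) + (-2.3333)·(1.8333) + (2.6667)·(-0.1667) + (0.6667)·(-3.1667) + (-3.3333)·(0.8333) + (1.6667)·(-0.1667)) / 5 = -9.3333/5 = -1.8667
  S[X_2,X_2] = ((0.8333)·(0.8333) + (1.8333)·(1.8333) + (-0.1667)·(-0.1667) + (-3.1667)·(-3.1667) + (0.8333)·(0.8333) + (-0.1667)·(-0.1667)) / 5 = 14.8333/5 = 2.9667
  S = [[5.4667, -1.8667],
 [-1.8667, 2.9667]].

Step 3 — invert S. det(S) = 5.4667·2.9667 - (-1.8667)² = 12.7333.
  S^{-1} = (1/det) · [[d, -b], [-b, a]] = [[0.233, 0.1466],
 [0.1466, 0.4293]].

Step 4 — quadratic form (x̄ - mu_0)^T · S^{-1} · (x̄ - mu_0):
  S^{-1} · (x̄ - mu_0) = (0.5681, 0.4136),
  (x̄ - mu_0)^T · [...] = (2.3333)·(0.5681) + (0.1667)·(0.4136) = 1.3944.

Step 5 — scale by n: T² = 6 · 1.3944 = 8.3665.

T² ≈ 8.3665


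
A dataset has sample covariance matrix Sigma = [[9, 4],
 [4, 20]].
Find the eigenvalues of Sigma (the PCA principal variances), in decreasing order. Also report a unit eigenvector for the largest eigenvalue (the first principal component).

Step 1 — characteristic polynomial of 2×2 Sigma:
  det(Sigma - λI) = λ² - trace · λ + det = 0.
  trace = 9 + 20 = 29, det = 9·20 - (4)² = 164.
Step 2 — discriminant:
  Δ = trace² - 4·det = 841 - 656 = 185.
Step 3 — eigenvalues:
  λ = (trace ± √Δ)/2 = (29 ± 13.6015)/2,
  λ_1 = 21.3007,  λ_2 = 7.6993.

Step 4 — unit eigenvector for λ_1: solve (Sigma - λ_1 I)v = 0. First row:
  (9 - 21.3007)·v_x + (4)·v_y = 0, i.e. (-12.3007)·v_x + (4)·v_y = 0,
  so v ∝ (b, λ_1 - a) = (4, 12.3007) = u.
  ||u|| = √((4)² + (12.3007)²) = √(167.3081) ≈ 12.9348,
  v_1 = u/||u|| ≈ (0.3092, 0.951) (||v_1|| = 1).

λ_1 = 21.3007,  λ_2 = 7.6993;  v_1 ≈ (0.3092, 0.951)


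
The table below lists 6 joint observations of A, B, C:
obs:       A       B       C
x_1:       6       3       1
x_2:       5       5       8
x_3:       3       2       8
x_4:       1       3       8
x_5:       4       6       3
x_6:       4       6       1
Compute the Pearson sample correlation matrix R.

Step 1 — column means:
  mean(A) = (6 + 5 + 3 + 1 + 4 + 4) / 6 = 23/6 = 3.8333
  mean(B) = (3 + 5 + 2 + 3 + 6 + 6) / 6 = 25/6 = 4.1667
  mean(C) = (1 + 8 + 8 + 8 + 3 + 1) / 6 = 29/6 = 4.8333

Step 2 — sample variances and covariances s[i,j] = (1/(n-1)) · Σ_k (x_{k,i} - mean_i) · (x_{k,j} - mean_j), with n-1 = 5:
  s[A,A] = ((2.1667)·(2.1667) + (1.1667)·(1.1667) + (-0.8333)·(-0.8333) + (-2.8333)·(-2.8333) + (0.1667)·(0.1667) + (0.1667)·(0.1667)) / 5 = 14.8333/5 = 2.9667
  s[A,B] = ((2.1667)·(-1.1667) + (1.1667)·(0.8333) + (-0.8333)·(-2.1667) + (-2.8333)·(-1.1667) + (0.1667)·(1.8333) + (0.1667)·(1.8333)) / 5 = 4.1667/5 = 0.8333
  s[A,C] = ((2.1667)·(-3.8333) + (1.1667)·(3.1667) + (-0.8333)·(3.1667) + (-2.8333)·(3.1667) + (0.1667)·(-1.8333) + (0.1667)·(-3.8333)) / 5 = -17.1667/5 = -3.4333
  s[B,B] = ((-1.1667)·(-1.1667) + (0.8333)·(0.8333) + (-2.1667)·(-2.1667) + (-1.1667)·(-1.1667) + (1.8333)·(1.8333) + (1.8333)·(1.8333)) / 5 = 14.8333/5 = 2.9667
  s[B,C] = ((-1.1667)·(-3.8333) + (0.8333)·(3.1667) + (-2.1667)·(3.1667) + (-1.1667)·(3.1667) + (1.8333)·(-1.8333) + (1.8333)·(-3.8333)) / 5 = -13.8333/5 = -2.7667
  s[C,C] = ((-3.8333)·(-3.8333) + (3.1667)·(3.1667) + (3.1667)·(3.1667) + (3.1667)·(3.1667) + (-1.8333)·(-1.8333) + (-3.8333)·(-3.8333)) / 5 = 62.8333/5 = 12.5667
  Sample standard deviations s_i = √(s[i,i]):
  s(A) = √(2.9667) = 1.7224
  s(B) = √(2.9667) = 1.7224
  s(C) = √(12.5667) = 3.5449

Step 3 — r_{ij} = s_{ij} / (s_i · s_j):
  r[A,A] = 1 (diagonal).
  r[A,B] = 0.8333 / (1.7224 · 1.7224) = 0.8333 / 2.9667 = 0.2809
  r[A,C] = -3.4333 / (1.7224 · 3.5449) = -3.4333 / 6.1058 = -0.5623
  r[B,B] = 1 (diagonal).
  r[B,C] = -2.7667 / (1.7224 · 3.5449) = -2.7667 / 6.1058 = -0.4531
  r[C,C] = 1 (diagonal).

R is symmetric with unit diagonal. Assembling:

R = [[1, 0.2809, -0.5623],
 [0.2809, 1, -0.4531],
 [-0.5623, -0.4531, 1]]


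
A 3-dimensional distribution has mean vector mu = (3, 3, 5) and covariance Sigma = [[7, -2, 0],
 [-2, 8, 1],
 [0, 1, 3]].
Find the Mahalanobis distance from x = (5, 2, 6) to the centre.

Step 1 — centre the observation: (x - mu) = (2, -1, 1).

Step 2 — invert Sigma (cofactor / det for 3×3, or solve directly):
  Sigma^{-1} = [[0.1544, 0.0403, -0.0134],
 [0.0403, 0.1409, -0.047],
 [-0.0134, -0.047, 0.349]].

Step 3 — form the quadratic (x - mu)^T · Sigma^{-1} · (x - mu):
  Sigma^{-1} · (x - mu) = (0.255, -0.1074, 0.3691).
  (x - mu)^T · [Sigma^{-1} · (x - mu)] = (2)·(0.255) + (-1)·(-0.1074) + (1)·(0.3691) = 0.9866.

Step 4 — take square root: d = √(0.9866) ≈ 0.9933.

d(x, mu) = √(0.9866) ≈ 0.9933


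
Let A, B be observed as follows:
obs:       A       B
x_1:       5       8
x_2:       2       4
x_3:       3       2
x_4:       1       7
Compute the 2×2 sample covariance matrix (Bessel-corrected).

Step 1 — column means:
  mean(A) = (5 + 2 + 3 + 1) / 4 = 11/4 = 2.75
  mean(B) = (8 + 4 + 2 + 7) / 4 = 21/4 = 5.25

Step 2 — sample covariance S[i,j] = (1/(n-1)) · Σ_k (x_{k,i} - mean_i) · (x_{k,j} - mean_j), with n-1 = 3.
  S[A,A] = ((2.25)·(2.25) + (-0.75)·(-0.75) + (0.25)·(0.25) + (-1.75)·(-1.75)) / 3 = 8.75/3 = 2.9167
  S[A,B] = ((2.25)·(2.75) + (-0.75)·(-1.25) + (0.25)·(-3.25) + (-1.75)·(1.75)) / 3 = 3.25/3 = 1.0833
  S[B,B] = ((2.75)·(2.75) + (-1.25)·(-1.25) + (-3.25)·(-3.25) + (1.75)·(1.75)) / 3 = 22.75/3 = 7.5833

S is symmetric (S[j,i] = S[i,j]). Assembling:

S = [[2.9167, 1.0833],
 [1.0833, 7.5833]]


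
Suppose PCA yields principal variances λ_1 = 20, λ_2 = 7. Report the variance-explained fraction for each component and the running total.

Step 1 — total variance = trace(Sigma) = Σ λ_i = 20 + 7 = 27.

Step 2 — fraction explained by component i = λ_i / Σ λ:
  PC1: 20/27 = 0.7407
  PC2: 7/27 = 0.2593

Step 3 — cumulative fraction after k components = (λ_1 + ... + λ_k) / Σ λ:
  k = 1: 20/27 = 0.7407
  k = 2: (20 + 7)/27 = 27/27 = 1

Summary (fraction, with percent):

explained: PC1 0.7407 (74.07%), PC2 0.2593 (25.93%);  cumulative: 0.7407, 1


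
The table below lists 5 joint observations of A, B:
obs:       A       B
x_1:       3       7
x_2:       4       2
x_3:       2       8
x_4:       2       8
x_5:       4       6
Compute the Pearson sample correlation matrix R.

Step 1 — column means:
  mean(A) = (3 + 4 + 2 + 2 + 4) / 5 = 15/5 = 3
  mean(B) = (7 + 2 + 8 + 8 + 6) / 5 = 31/5 = 6.2

Step 2 — sample variances and covariances s[i,j] = (1/(n-1)) · Σ_k (x_{k,i} - mean_i) · (x_{k,j} - mean_j), with n-1 = 4:
  s[A,A] = ((0)·(0) + (1)·(1) + (-1)·(-1) + (-1)·(-1) + (1)·(1)) / 4 = 4/4 = 1
  s[A,B] = ((0)·(0.8) + (1)·(-4.2) + (-1)·(1.8) + (-1)·(1.8) + (1)·(-0.2)) / 4 = -8/4 = -2
  s[B,B] = ((0.8)·(0.8) + (-4.2)·(-4.2) + (1.8)·(1.8) + (1.8)·(1.8) + (-0.2)·(-0.2)) / 4 = 24.8/4 = 6.2
  Sample standard deviations s_i = √(s[i,i]):
  s(A) = √(1) = 1
  s(B) = √(6.2) = 2.49

Step 3 — r_{ij} = s_{ij} / (s_i · s_j):
  r[A,A] = 1 (diagonal).
  r[A,B] = -2 / (1 · 2.49) = -2 / 2.49 = -0.8032
  r[B,B] = 1 (diagonal).

R is symmetric with unit diagonal. Assembling:

R = [[1, -0.8032],
 [-0.8032, 1]]


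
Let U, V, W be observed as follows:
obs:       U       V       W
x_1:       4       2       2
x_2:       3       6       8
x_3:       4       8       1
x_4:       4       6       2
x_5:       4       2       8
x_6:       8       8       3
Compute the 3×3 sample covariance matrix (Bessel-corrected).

Step 1 — column means:
  mean(U) = (4 + 3 + 4 + 4 + 4 + 8) / 6 = 27/6 = 4.5
  mean(V) = (2 + 6 + 8 + 6 + 2 + 8) / 6 = 32/6 = 5.3333
  mean(W) = (2 + 8 + 1 + 2 + 8 + 3) / 6 = 24/6 = 4

Step 2 — sample covariance S[i,j] = (1/(n-1)) · Σ_k (x_{k,i} - mean_i) · (x_{k,j} - mean_j), with n-1 = 5.
  S[U,U] = ((-0.5)·(-0.5) + (-1.5)·(-1.5) + (-0.5)·(-0.5) + (-0.5)·(-0.5) + (-0.5)·(-0.5) + (3.5)·(3.5)) / 5 = 15.5/5 = 3.1
  S[U,V] = ((-0.5)·(-3.3333) + (-1.5)·(0.6667) + (-0.5)·(2.6667) + (-0.5)·(0.6667) + (-0.5)·(-3.3333) + (3.5)·(2.6667)) / 5 = 10/5 = 2
  S[U,W] = ((-0.5)·(-2) + (-1.5)·(4) + (-0.5)·(-3) + (-0.5)·(-2) + (-0.5)·(4) + (3.5)·(-1)) / 5 = -8/5 = -1.6
  S[V,V] = ((-3.3333)·(-3.3333) + (0.6667)·(0.6667) + (2.6667)·(2.6667) + (0.6667)·(0.6667) + (-3.3333)·(-3.3333) + (2.6667)·(2.6667)) / 5 = 37.3333/5 = 7.4667
  S[V,W] = ((-3.3333)·(-2) + (0.6667)·(4) + (2.6667)·(-3) + (0.6667)·(-2) + (-3.3333)·(4) + (2.6667)·(-1)) / 5 = -16/5 = -3.2
  S[W,W] = ((-2)·(-2) + (4)·(4) + (-3)·(-3) + (-2)·(-2) + (4)·(4) + (-1)·(-1)) / 5 = 50/5 = 10

S is symmetric (S[j,i] = S[i,j]). Assembling:

S = [[3.1, 2, -1.6],
 [2, 7.4667, -3.2],
 [-1.6, -3.2, 10]]


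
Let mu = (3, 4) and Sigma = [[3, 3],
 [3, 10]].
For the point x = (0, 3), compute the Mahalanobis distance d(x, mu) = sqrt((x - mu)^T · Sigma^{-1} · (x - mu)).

Step 1 — centre the observation: (x - mu) = (-3, -1).

Step 2 — invert Sigma. det(Sigma) = 3·10 - (3)² = 21.
  Sigma^{-1} = (1/det) · [[d, -b], [-b, a]] = [[0.4762, -0.1429],
 [-0.1429, 0.1429]].

Step 3 — form the quadratic (x - mu)^T · Sigma^{-1} · (x - mu):
  Sigma^{-1} · (x - mu) = (-1.2857, 0.2857).
  (x - mu)^T · [Sigma^{-1} · (x - mu)] = (-3)·(-1.2857) + (-1)·(0.2857) = 3.5714.

Step 4 — take square root: d = √(3.5714) ≈ 1.8898.

d(x, mu) = √(3.5714) ≈ 1.8898


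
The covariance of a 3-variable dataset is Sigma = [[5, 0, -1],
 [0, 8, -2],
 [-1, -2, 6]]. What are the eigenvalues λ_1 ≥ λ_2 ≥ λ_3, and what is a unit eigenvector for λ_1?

Step 1 — characteristic polynomial p(λ) = det(λI - Sigma) = λ³ - tr·λ² + c_1·λ - det, where tr = trace, c_1 = sum of the principal 2×2 minors, det = det(Sigma):
  tr = 5 + 8 + 6 = 19,
  c_1 = (5·8 - (0)²) + (5·6 - (-1)²) + (8·6 - (-2)²) = 40 + 29 + 44 = 113,
  det = 5·(8·6 - (-2)²) - (0)·((0)·6 - (-2)·(-1)) + (-1)·((0)·(-2) - 8·(-1)) = 5·(44) - (0)·(-2) + (-1)·(8) = 212.
  So p(λ) = λ³ - 19λ² + 113λ - 212.
Step 2 — look for an integer root (rational root theorem: any rational root is an integer divisor of 212). Testing λ = 4:
  p(4) = 64 - 304 + 452 - 212 = 0  ✓
  Dividing out (λ - 4): p(λ) = (λ - 4)(λ² - 15λ + 53).
Step 3 — remaining eigenvalues from the quadratic λ² - 15λ + 53 = 0:
  Δ = 15² - 4·53 = 225 - 212 = 13,  λ = (15 ± √13)/2 = (15 ± 3.6056)/2 ≈ 9.3028 or 5.6972.
  Sorted: λ_1 = 9.3028,  λ_2 = 5.6972,  λ_3 = 4  (check: sum = 19 = tr ✓).

Step 4 — unit eigenvector for λ_1 ≈ 9.3028: v spans the null space of (Sigma - λ_1 I), whose rows are
  r_1 = (-4.3028, 0, -1),  r_2 = (0, -1.3028, -2),  r_3 = (-1, -2, -3.3028).
  v is orthogonal to every row, so take v ∝ r_1 × r_2 = ((0)·(-2) - (-1)·(-1.3028), (-1)·(0) - (-4.3028)·(-2), (-4.3028)·(-1.3028) - (0)·(0)) ≈ (-1.3028, -8.6056, 5.6056).
  Rescale (multiply by -1 so the first nonzero entry is positive): u = (1.3028, 8.6056, -5.6056).
  ||u|| = √((1.3028)² + (8.6056)² + (-5.6056)²) = √(107.1749) ≈ 10.3525,  v_1 = u/||u|| ≈ (0.1258, 0.8313, -0.5415) (||v_1|| = 1).

λ_1 = 9.3028,  λ_2 = 5.6972,  λ_3 = 4;  v_1 ≈ (0.1258, 0.8313, -0.5415)


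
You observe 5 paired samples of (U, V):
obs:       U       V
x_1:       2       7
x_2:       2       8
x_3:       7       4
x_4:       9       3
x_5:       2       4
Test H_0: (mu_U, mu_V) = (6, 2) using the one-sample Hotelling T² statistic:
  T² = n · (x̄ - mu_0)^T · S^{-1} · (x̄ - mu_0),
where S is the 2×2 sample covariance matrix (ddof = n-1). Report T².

Step 1 — sample mean vector:
  mean(U) = (2 + 2 + 7 + 9 + 2) / 5 = 22/5 = 4.4
  mean(V) = (7 + 8 + 4 + 3 + 4) / 5 = 26/5 = 5.2
  x̄ = (4.4, 5.2),  deviation x̄ - mu_0 = (4.4, 5.2) - (6, 2) = (-1.6, 3.2).

Step 2 — sample covariance matrix, S[i,j] = (1/(n-1)) · Σ_k (x_{k,i} - mean_i) · (x_{k,j} - mean_j), divisor n-1 = 4:
  S[U,U] = ((-2.4)·(-2.4) + (-2.4)·(-2.4) + (2.6)·(2.6) + (4.6)·(4.6) + (-2.4)·(-2.4)) / 4 = 45.2/4 = 11.3
  S[U,V] = ((-2.4)·(1.8) + (-2.4)·(2.8) + (2.6)·(-1.2) + (4.6)·(-2.2) + (-2.4)·(-1.2)) / 4 = -21.4/4 = -5.35
  S[V,V] = ((1.8)·(1.8) + (2.8)·(2.8) + (-1.2)·(-1.2) + (-2.2)·(-2.2) + (-1.2)·(-1.2)) / 4 = 18.8/4 = 4.7
  S = [[11.3, -5.35],
 [-5.35, 4.7]].

Step 3 — invert S. det(S) = 11.3·4.7 - (-5.35)² = 24.4875.
  S^{-1} = (1/det) · [[d, -b], [-b, a]] = [[0.1919, 0.2185],
 [0.2185, 0.4615]].

Step 4 — quadratic form (x̄ - mu_0)^T · S^{-1} · (x̄ - mu_0):
  S^{-1} · (x̄ - mu_0) = (0.392, 1.1271),
  (x̄ - mu_0)^T · [...] = (-1.6)·(0.392) + (3.2)·(1.1271) = 2.9795.

Step 5 — scale by n: T² = 5 · 2.9795 = 14.8974.

T² ≈ 14.8974


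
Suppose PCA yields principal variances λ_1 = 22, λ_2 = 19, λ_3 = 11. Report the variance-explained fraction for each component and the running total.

Step 1 — total variance = trace(Sigma) = Σ λ_i = 22 + 19 + 11 = 52.

Step 2 — fraction explained by component i = λ_i / Σ λ:
  PC1: 22/52 = 0.4231
  PC2: 19/52 = 0.3654
  PC3: 11/52 = 0.2115

Step 3 — cumulative fraction after k components = (λ_1 + ... + λ_k) / Σ λ:
  k = 1: 22/52 = 0.4231
  k = 2: (22 + 19)/52 = 41/52 = 0.7885
  k = 3: (22 + 19 + 11)/52 = 52/52 = 1

Summary (fraction, with percent):

explained: PC1 0.4231 (42.31%), PC2 0.3654 (36.54%), PC3 0.2115 (21.15%);  cumulative: 0.4231, 0.7885, 1


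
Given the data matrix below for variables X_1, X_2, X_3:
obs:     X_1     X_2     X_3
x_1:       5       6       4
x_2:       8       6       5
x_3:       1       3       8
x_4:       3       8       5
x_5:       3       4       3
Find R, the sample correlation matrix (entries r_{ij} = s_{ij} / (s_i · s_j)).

Step 1 — column means:
  mean(X_1) = (5 + 8 + 1 + 3 + 3) / 5 = 20/5 = 4
  mean(X_2) = (6 + 6 + 3 + 8 + 4) / 5 = 27/5 = 5.4
  mean(X_3) = (4 + 5 + 8 + 5 + 3) / 5 = 25/5 = 5

Step 2 — sample variances and covariances s[i,j] = (1/(n-1)) · Σ_k (x_{k,i} - mean_i) · (x_{k,j} - mean_j), with n-1 = 4:
  s[X_1,X_1] = ((1)·(1) + (4)·(4) + (-3)·(-3) + (-1)·(-1) + (-1)·(-1)) / 4 = 28/4 = 7
  s[X_1,X_2] = ((1)·(0.6) + (4)·(0.6) + (-3)·(-2.4) + (-1)·(2.6) + (-1)·(-1.4)) / 4 = 9/4 = 2.25
  s[X_1,X_3] = ((1)·(-1) + (4)·(0) + (-3)·(3) + (-1)·(0) + (-1)·(-2)) / 4 = -8/4 = -2
  s[X_2,X_2] = ((0.6)·(0.6) + (0.6)·(0.6) + (-2.4)·(-2.4) + (2.6)·(2.6) + (-1.4)·(-1.4)) / 4 = 15.2/4 = 3.8
  s[X_2,X_3] = ((0.6)·(-1) + (0.6)·(0) + (-2.4)·(3) + (2.6)·(0) + (-1.4)·(-2)) / 4 = -5/4 = -1.25
  s[X_3,X_3] = ((-1)·(-1) + (0)·(0) + (3)·(3) + (0)·(0) + (-2)·(-2)) / 4 = 14/4 = 3.5
  Sample standard deviations s_i = √(s[i,i]):
  s(X_1) = √(7) = 2.6458
  s(X_2) = √(3.8) = 1.9494
  s(X_3) = √(3.5) = 1.8708

Step 3 — r_{ij} = s_{ij} / (s_i · s_j):
  r[X_1,X_1] = 1 (diagonal).
  r[X_1,X_2] = 2.25 / (2.6458 · 1.9494) = 2.25 / 5.1575 = 0.4363
  r[X_1,X_3] = -2 / (2.6458 · 1.8708) = -2 / 4.9497 = -0.4041
  r[X_2,X_2] = 1 (diagonal).
  r[X_2,X_3] = -1.25 / (1.9494 · 1.8708) = -1.25 / 3.6469 = -0.3428
  r[X_3,X_3] = 1 (diagonal).

R is symmetric with unit diagonal. Assembling:

R = [[1, 0.4363, -0.4041],
 [0.4363, 1, -0.3428],
 [-0.4041, -0.3428, 1]]


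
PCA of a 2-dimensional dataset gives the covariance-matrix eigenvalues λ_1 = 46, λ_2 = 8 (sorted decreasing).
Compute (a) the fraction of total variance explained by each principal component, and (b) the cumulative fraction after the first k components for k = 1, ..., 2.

Step 1 — total variance = trace(Sigma) = Σ λ_i = 46 + 8 = 54.

Step 2 — fraction explained by component i = λ_i / Σ λ:
  PC1: 46/54 = 0.8519
  PC2: 8/54 = 0.1481

Step 3 — cumulative fraction after k components = (λ_1 + ... + λ_k) / Σ λ:
  k = 1: 46/54 = 0.8519
  k = 2: (46 + 8)/54 = 54/54 = 1

Summary (fraction, with percent):

explained: PC1 0.8519 (85.19%), PC2 0.1481 (14.81%);  cumulative: 0.8519, 1


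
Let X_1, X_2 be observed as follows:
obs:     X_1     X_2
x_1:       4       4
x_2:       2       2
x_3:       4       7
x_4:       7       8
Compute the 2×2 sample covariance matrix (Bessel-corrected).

Step 1 — column means:
  mean(X_1) = (4 + 2 + 4 + 7) / 4 = 17/4 = 4.25
  mean(X_2) = (4 + 2 + 7 + 8) / 4 = 21/4 = 5.25

Step 2 — sample covariance S[i,j] = (1/(n-1)) · Σ_k (x_{k,i} - mean_i) · (x_{k,j} - mean_j), with n-1 = 3.
  S[X_1,X_1] = ((-0.25)·(-0.25) + (-2.25)·(-2.25) + (-0.25)·(-0.25) + (2.75)·(2.75)) / 3 = 12.75/3 = 4.25
  S[X_1,X_2] = ((-0.25)·(-1.25) + (-2.25)·(-3.25) + (-0.25)·(1.75) + (2.75)·(2.75)) / 3 = 14.75/3 = 4.9167
  S[X_2,X_2] = ((-1.25)·(-1.25) + (-3.25)·(-3.25) + (1.75)·(1.75) + (2.75)·(2.75)) / 3 = 22.75/3 = 7.5833

S is symmetric (S[j,i] = S[i,j]). Assembling:

S = [[4.25, 4.9167],
 [4.9167, 7.5833]]


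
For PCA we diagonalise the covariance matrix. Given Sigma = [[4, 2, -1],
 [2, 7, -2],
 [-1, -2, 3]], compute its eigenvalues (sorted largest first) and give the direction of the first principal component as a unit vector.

Step 1 — characteristic polynomial p(λ) = det(λI - Sigma) = λ³ - tr·λ² + c_1·λ - det, where tr = trace, c_1 = sum of the principal 2×2 minors, det = det(Sigma):
  tr = 4 + 7 + 3 = 14,
  c_1 = (4·7 - (2)²) + (4·3 - (-1)²) + (7·3 - (-2)²) = 24 + 11 + 17 = 52,
  det = 4·(7·3 - (-2)²) - (2)·((2)·3 - (-2)·(-1)) + (-1)·((2)·(-2) - 7·(-1)) = 4·(17) - (2)·(4) + (-1)·(3) = 57.
  So p(λ) = λ³ - 14λ² + 52λ - 57.
Step 2 — look for an integer root (rational root theorem: any rational root is an integer divisor of 57). Testing λ = 3:
  p(3) = 27 - 126 + 156 - 57 = 0  ✓
  Dividing out (λ - 3): p(λ) = (λ - 3)(λ² - 11λ + 19).
Step 3 — remaining eigenvalues from the quadratic λ² - 11λ + 19 = 0:
  Δ = 11² - 4·19 = 121 - 76 = 45,  λ = (11 ± √45)/2 = (11 ± 6.7082)/2 ≈ 8.8541 or 2.1459.
  Sorted: λ_1 = 8.8541,  λ_2 = 3,  λ_3 = 2.1459  (check: sum = 14 = tr ✓).

Step 4 — unit eigenvector for λ_1 ≈ 8.8541: v spans the null space of (Sigma - λ_1 I), whose rows are
  r_1 = (-4.8541, 2, -1),  r_2 = (2, -1.8541, -2),  r_3 = (-1, -2, -5.8541).
  v is orthogonal to every row, so take v ∝ r_1 × r_2 = ((2)·(-2) - (-1)·(-1.8541), (-1)·(2) - (-4.8541)·(-2), (-4.8541)·(-1.8541) - (2)·(2)) ≈ (-5.8541, -11.7082, 5).
  Rescale (multiply by -1 so the first nonzero entry is positive): u = (5.8541, 11.7082, -5).
  ||u|| = √((5.8541)² + (11.7082)² + (-5)²) = √(196.3525) ≈ 14.0126,  v_1 = u/||u|| ≈ (0.4178, 0.8355, -0.3568) (||v_1|| = 1).

λ_1 = 8.8541,  λ_2 = 3,  λ_3 = 2.1459;  v_1 ≈ (0.4178, 0.8355, -0.3568)


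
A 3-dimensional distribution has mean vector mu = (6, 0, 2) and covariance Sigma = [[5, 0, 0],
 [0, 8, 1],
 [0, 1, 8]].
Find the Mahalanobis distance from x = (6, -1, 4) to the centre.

Step 1 — centre the observation: (x - mu) = (0, -1, 2).

Step 2 — invert Sigma (cofactor / det for 3×3, or solve directly):
  Sigma^{-1} = [[0.2, 0, 0],
 [0, 0.127, -0.0159],
 [0, -0.0159, 0.127]].

Step 3 — form the quadratic (x - mu)^T · Sigma^{-1} · (x - mu):
  Sigma^{-1} · (x - mu) = (0, -0.1587, 0.2698).
  (x - mu)^T · [Sigma^{-1} · (x - mu)] = (0)·(0) + (-1)·(-0.1587) + (2)·(0.2698) = 0.6984.

Step 4 — take square root: d = √(0.6984) ≈ 0.8357.

d(x, mu) = √(0.6984) ≈ 0.8357


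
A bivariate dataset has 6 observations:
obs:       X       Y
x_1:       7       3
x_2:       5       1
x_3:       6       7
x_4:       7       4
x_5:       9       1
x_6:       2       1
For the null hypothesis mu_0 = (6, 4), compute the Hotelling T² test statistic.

Step 1 — sample mean vector:
  mean(X) = (7 + 5 + 6 + 7 + 9 + 2) / 6 = 36/6 = 6
  mean(Y) = (3 + 1 + 7 + 4 + 1 + 1) / 6 = 17/6 = 2.8333
  x̄ = (6, 2.8333),  deviation x̄ - mu_0 = (6, 2.8333) - (6, 4) = (0, -1.1667).

Step 2 — sample covariance matrix, S[i,j] = (1/(n-1)) · Σ_k (x_{k,i} - mean_i) · (x_{k,j} - mean_j), divisor n-1 = 5:
  S[X,X] = ((1)·(1) + (-1)·(-1) + (0)·(0) + (1)·(1) + (3)·(3) + (-4)·(-4)) / 5 = 28/5 = 5.6
  S[X,Y] = ((1)·(0.1667) + (-1)·(-1.8333) + (0)·(4.1667) + (1)·(1.1667) + (3)·(-1.8333) + (-4)·(-1.8333)) / 5 = 5/5 = 1
  S[Y,Y] = ((0.1667)·(0.1667) + (-1.8333)·(-1.8333) + (4.1667)·(4.1667) + (1.1667)·(1.1667) + (-1.8333)·(-1.8333) + (-1.8333)·(-1.8333)) / 5 = 28.8333/5 = 5.7667
  S = [[5.6, 1],
 [1, 5.7667]].

Step 3 — invert S. det(S) = 5.6·5.7667 - (1)² = 31.2933.
  S^{-1} = (1/det) · [[d, -b], [-b, a]] = [[0.1843, -0.032],
 [-0.032, 0.179]].

Step 4 — quadratic form (x̄ - mu_0)^T · S^{-1} · (x̄ - mu_0):
  S^{-1} · (x̄ - mu_0) = (0.0373, -0.2088),
  (x̄ - mu_0)^T · [...] = (0)·(0.0373) + (-1.1667)·(-0.2088) = 0.2436.

Step 5 — scale by n: T² = 6 · 0.2436 = 1.4614.

T² ≈ 1.4614


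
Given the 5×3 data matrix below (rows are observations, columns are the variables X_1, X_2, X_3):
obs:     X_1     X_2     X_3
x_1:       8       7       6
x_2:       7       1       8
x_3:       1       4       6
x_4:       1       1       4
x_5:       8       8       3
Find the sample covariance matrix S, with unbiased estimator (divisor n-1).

Step 1 — column means:
  mean(X_1) = (8 + 7 + 1 + 1 + 8) / 5 = 25/5 = 5
  mean(X_2) = (7 + 1 + 4 + 1 + 8) / 5 = 21/5 = 4.2
  mean(X_3) = (6 + 8 + 6 + 4 + 3) / 5 = 27/5 = 5.4

Step 2 — sample covariance S[i,j] = (1/(n-1)) · Σ_k (x_{k,i} - mean_i) · (x_{k,j} - mean_j), with n-1 = 4.
  S[X_1,X_1] = ((3)·(3) + (2)·(2) + (-4)·(-4) + (-4)·(-4) + (3)·(3)) / 4 = 54/4 = 13.5
  S[X_1,X_2] = ((3)·(2.8) + (2)·(-3.2) + (-4)·(-0.2) + (-4)·(-3.2) + (3)·(3.8)) / 4 = 27/4 = 6.75
  S[X_1,X_3] = ((3)·(0.6) + (2)·(2.6) + (-4)·(0.6) + (-4)·(-1.4) + (3)·(-2.4)) / 4 = 3/4 = 0.75
  S[X_2,X_2] = ((2.8)·(2.8) + (-3.2)·(-3.2) + (-0.2)·(-0.2) + (-3.2)·(-3.2) + (3.8)·(3.8)) / 4 = 42.8/4 = 10.7
  S[X_2,X_3] = ((2.8)·(0.6) + (-3.2)·(2.6) + (-0.2)·(0.6) + (-3.2)·(-1.4) + (3.8)·(-2.4)) / 4 = -11.4/4 = -2.85
  S[X_3,X_3] = ((0.6)·(0.6) + (2.6)·(2.6) + (0.6)·(0.6) + (-1.4)·(-1.4) + (-2.4)·(-2.4)) / 4 = 15.2/4 = 3.8

S is symmetric (S[j,i] = S[i,j]). Assembling:

S = [[13.5, 6.75, 0.75],
 [6.75, 10.7, -2.85],
 [0.75, -2.85, 3.8]]


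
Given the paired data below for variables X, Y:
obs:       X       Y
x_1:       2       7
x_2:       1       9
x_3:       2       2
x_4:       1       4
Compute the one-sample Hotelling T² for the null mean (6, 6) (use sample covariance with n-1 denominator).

Step 1 — sample mean vector:
  mean(X) = (2 + 1 + 2 + 1) / 4 = 6/4 = 1.5
  mean(Y) = (7 + 9 + 2 + 4) / 4 = 22/4 = 5.5
  x̄ = (1.5, 5.5),  deviation x̄ - mu_0 = (1.5, 5.5) - (6, 6) = (-4.5, -0.5).

Step 2 — sample covariance matrix, S[i,j] = (1/(n-1)) · Σ_k (x_{k,i} - mean_i) · (x_{k,j} - mean_j), divisor n-1 = 3:
  S[X,X] = ((0.5)·(0.5) + (-0.5)·(-0.5) + (0.5)·(0.5) + (-0.5)·(-0.5)) / 3 = 1/3 = 0.3333
  S[X,Y] = ((0.5)·(1.5) + (-0.5)·(3.5) + (0.5)·(-3.5) + (-0.5)·(-1.5)) / 3 = -2/3 = -0.6667
  S[Y,Y] = ((1.5)·(1.5) + (3.5)·(3.5) + (-3.5)·(-3.5) + (-1.5)·(-1.5)) / 3 = 29/3 = 9.6667
  S = [[0.3333, -0.6667],
 [-0.6667, 9.6667]].

Step 3 — invert S. det(S) = 0.3333·9.6667 - (-0.6667)² = 2.7778.
  S^{-1} = (1/det) · [[d, -b], [-b, a]] = [[3.48, 0.24],
 [0.24, 0.12]].

Step 4 — quadratic form (x̄ - mu_0)^T · S^{-1} · (x̄ - mu_0):
  S^{-1} · (x̄ - mu_0) = (-15.78, -1.14),
  (x̄ - mu_0)^T · [...] = (-4.5)·(-15.78) + (-0.5)·(-1.14) = 71.58.

Step 5 — scale by n: T² = 4 · 71.58 = 286.32.

T² ≈ 286.32


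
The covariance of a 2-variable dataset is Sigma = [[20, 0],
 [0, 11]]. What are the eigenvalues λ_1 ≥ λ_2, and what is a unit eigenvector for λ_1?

Step 1 — characteristic polynomial of 2×2 Sigma:
  det(Sigma - λI) = λ² - trace · λ + det = 0.
  trace = 20 + 11 = 31, det = 20·11 - (0)² = 220.
Step 2 — discriminant:
  Δ = trace² - 4·det = 961 - 880 = 81.
Step 3 — eigenvalues:
  λ = (trace ± √Δ)/2 = (31 ± 9)/2,
  λ_1 = 20,  λ_2 = 11.

Step 4 — unit eigenvector for λ_1: Sigma is diagonal, so its eigenvectors are the coordinate axes. λ_1 = 20 is the diagonal entry on the first coordinate axis, hence
  v_1 = (1, 0) (||v_1|| = 1).

λ_1 = 20,  λ_2 = 11;  v_1 ≈ (1, 0)


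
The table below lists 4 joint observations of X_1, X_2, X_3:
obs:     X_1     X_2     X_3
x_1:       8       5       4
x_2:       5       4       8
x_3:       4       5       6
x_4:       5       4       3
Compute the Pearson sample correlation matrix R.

Step 1 — column means:
  mean(X_1) = (8 + 5 + 4 + 5) / 4 = 22/4 = 5.5
  mean(X_2) = (5 + 4 + 5 + 4) / 4 = 18/4 = 4.5
  mean(X_3) = (4 + 8 + 6 + 3) / 4 = 21/4 = 5.25

Step 2 — sample variances and covariances s[i,j] = (1/(n-1)) · Σ_k (x_{k,i} - mean_i) · (x_{k,j} - mean_j), with n-1 = 3:
  s[X_1,X_1] = ((2.5)·(2.5) + (-0.5)·(-0.5) + (-1.5)·(-1.5) + (-0.5)·(-0.5)) / 3 = 9/3 = 3
  s[X_1,X_2] = ((2.5)·(0.5) + (-0.5)·(-0.5) + (-1.5)·(0.5) + (-0.5)·(-0.5)) / 3 = 1/3 = 0.3333
  s[X_1,X_3] = ((2.5)·(-1.25) + (-0.5)·(2.75) + (-1.5)·(0.75) + (-0.5)·(-2.25)) / 3 = -4.5/3 = -1.5
  s[X_2,X_2] = ((0.5)·(0.5) + (-0.5)·(-0.5) + (0.5)·(0.5) + (-0.5)·(-0.5)) / 3 = 1/3 = 0.3333
  s[X_2,X_3] = ((0.5)·(-1.25) + (-0.5)·(2.75) + (0.5)·(0.75) + (-0.5)·(-2.25)) / 3 = -0.5/3 = -0.1667
  s[X_3,X_3] = ((-1.25)·(-1.25) + (2.75)·(2.75) + (0.75)·(0.75) + (-2.25)·(-2.25)) / 3 = 14.75/3 = 4.9167
  Sample standard deviations s_i = √(s[i,i]):
  s(X_1) = √(3) = 1.7321
  s(X_2) = √(0.3333) = 0.5774
  s(X_3) = √(4.9167) = 2.2174

Step 3 — r_{ij} = s_{ij} / (s_i · s_j):
  r[X_1,X_1] = 1 (diagonal).
  r[X_1,X_2] = 0.3333 / (1.7321 · 0.5774) = 0.3333 / 1 = 0.3333
  r[X_1,X_3] = -1.5 / (1.7321 · 2.2174) = -1.5 / 3.8406 = -0.3906
  r[X_2,X_2] = 1 (diagonal).
  r[X_2,X_3] = -0.1667 / (0.5774 · 2.2174) = -0.1667 / 1.2802 = -0.1302
  r[X_3,X_3] = 1 (diagonal).

R is symmetric with unit diagonal. Assembling:

R = [[1, 0.3333, -0.3906],
 [0.3333, 1, -0.1302],
 [-0.3906, -0.1302, 1]]


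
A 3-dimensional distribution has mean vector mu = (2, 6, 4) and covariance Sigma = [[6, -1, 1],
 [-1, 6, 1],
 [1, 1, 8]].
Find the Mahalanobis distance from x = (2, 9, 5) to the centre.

Step 1 — centre the observation: (x - mu) = (0, 3, 1).

Step 2 — invert Sigma (cofactor / det for 3×3, or solve directly):
  Sigma^{-1} = [[0.1767, 0.0338, -0.0263],
 [0.0338, 0.1767, -0.0263],
 [-0.0263, -0.0263, 0.1316]].

Step 3 — form the quadratic (x - mu)^T · Sigma^{-1} · (x - mu):
  Sigma^{-1} · (x - mu) = (0.0752, 0.5038, 0.0526).
  (x - mu)^T · [Sigma^{-1} · (x - mu)] = (0)·(0.0752) + (3)·(0.5038) + (1)·(0.0526) = 1.5639.

Step 4 — take square root: d = √(1.5639) ≈ 1.2506.

d(x, mu) = √(1.5639) ≈ 1.2506


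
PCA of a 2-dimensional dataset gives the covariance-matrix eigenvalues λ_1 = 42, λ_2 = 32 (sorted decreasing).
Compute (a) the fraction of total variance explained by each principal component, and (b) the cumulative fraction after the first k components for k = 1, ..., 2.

Step 1 — total variance = trace(Sigma) = Σ λ_i = 42 + 32 = 74.

Step 2 — fraction explained by component i = λ_i / Σ λ:
  PC1: 42/74 = 0.5676
  PC2: 32/74 = 0.4324

Step 3 — cumulative fraction after k components = (λ_1 + ... + λ_k) / Σ λ:
  k = 1: 42/74 = 0.5676
  k = 2: (42 + 32)/74 = 74/74 = 1

Summary (fraction, with percent):

explained: PC1 0.5676 (56.76%), PC2 0.4324 (43.24%);  cumulative: 0.5676, 1


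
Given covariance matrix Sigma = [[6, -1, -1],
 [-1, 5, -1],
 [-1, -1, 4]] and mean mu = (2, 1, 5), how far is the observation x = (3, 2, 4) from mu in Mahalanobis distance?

Step 1 — centre the observation: (x - mu) = (1, 1, -1).

Step 2 — invert Sigma (cofactor / det for 3×3, or solve directly):
  Sigma^{-1} = [[0.1845, 0.0485, 0.0583],
 [0.0485, 0.2233, 0.068],
 [0.0583, 0.068, 0.2816]].

Step 3 — form the quadratic (x - mu)^T · Sigma^{-1} · (x - mu):
  Sigma^{-1} · (x - mu) = (0.1748, 0.2039, -0.1553).
  (x - mu)^T · [Sigma^{-1} · (x - mu)] = (1)·(0.1748) + (1)·(0.2039) + (-1)·(-0.1553) = 0.534.

Step 4 — take square root: d = √(0.534) ≈ 0.7307.

d(x, mu) = √(0.534) ≈ 0.7307


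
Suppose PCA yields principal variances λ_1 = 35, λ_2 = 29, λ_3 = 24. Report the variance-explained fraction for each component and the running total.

Step 1 — total variance = trace(Sigma) = Σ λ_i = 35 + 29 + 24 = 88.

Step 2 — fraction explained by component i = λ_i / Σ λ:
  PC1: 35/88 = 0.3977
  PC2: 29/88 = 0.3295
  PC3: 24/88 = 0.2727

Step 3 — cumulative fraction after k components = (λ_1 + ... + λ_k) / Σ λ:
  k = 1: 35/88 = 0.3977
  k = 2: (35 + 29)/88 = 64/88 = 0.7273
  k = 3: (35 + 29 + 24)/88 = 88/88 = 1

Summary (fraction, with percent):

explained: PC1 0.3977 (39.77%), PC2 0.3295 (32.95%), PC3 0.2727 (27.27%);  cumulative: 0.3977, 0.7273, 1


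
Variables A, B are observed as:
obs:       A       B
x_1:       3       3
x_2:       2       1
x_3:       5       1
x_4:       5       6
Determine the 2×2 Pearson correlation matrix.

Step 1 — column means:
  mean(A) = (3 + 2 + 5 + 5) / 4 = 15/4 = 3.75
  mean(B) = (3 + 1 + 1 + 6) / 4 = 11/4 = 2.75

Step 2 — sample variances and covariances s[i,j] = (1/(n-1)) · Σ_k (x_{k,i} - mean_i) · (x_{k,j} - mean_j), with n-1 = 3:
  s[A,A] = ((-0.75)·(-0.75) + (-1.75)·(-1.75) + (1.25)·(1.25) + (1.25)·(1.25)) / 3 = 6.75/3 = 2.25
  s[A,B] = ((-0.75)·(0.25) + (-1.75)·(-1.75) + (1.25)·(-1.75) + (1.25)·(3.25)) / 3 = 4.75/3 = 1.5833
  s[B,B] = ((0.25)·(0.25) + (-1.75)·(-1.75) + (-1.75)·(-1.75) + (3.25)·(3.25)) / 3 = 16.75/3 = 5.5833
  Sample standard deviations s_i = √(s[i,i]):
  s(A) = √(2.25) = 1.5
  s(B) = √(5.5833) = 2.3629

Step 3 — r_{ij} = s_{ij} / (s_i · s_j):
  r[A,A] = 1 (diagonal).
  r[A,B] = 1.5833 / (1.5 · 2.3629) = 1.5833 / 3.5444 = 0.4467
  r[B,B] = 1 (diagonal).

R is symmetric with unit diagonal. Assembling:

R = [[1, 0.4467],
 [0.4467, 1]]


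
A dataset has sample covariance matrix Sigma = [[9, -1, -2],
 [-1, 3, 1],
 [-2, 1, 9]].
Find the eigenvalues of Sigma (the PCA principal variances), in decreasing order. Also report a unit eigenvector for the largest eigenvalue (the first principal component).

Step 1 — characteristic polynomial p(λ) = det(λI - Sigma) = λ³ - tr·λ² + c_1·λ - det, where tr = trace, c_1 = sum of the principal 2×2 minors, det = det(Sigma):
  tr = 9 + 3 + 9 = 21,
  c_1 = (9·3 - (-1)²) + (9·9 - (-2)²) + (3·9 - (1)²) = 26 + 77 + 26 = 129,
  det = 9·(3·9 - (1)²) - (-1)·((-1)·9 - (1)·(-2)) + (-2)·((-1)·(1) - 3·(-2)) = 9·(26) - (-1)·(-7) + (-2)·(5) = 217.
  So p(λ) = λ³ - 21λ² + 129λ - 217.
Step 2 — look for an integer root (rational root theorem: any rational root is an integer divisor of 217). Testing λ = 7:
  p(7) = 343 - 1029 + 903 - 217 = 0  ✓
  Dividing out (λ - 7): p(λ) = (λ - 7)(λ² - 14λ + 31).
Step 3 — remaining eigenvalues from the quadratic λ² - 14λ + 31 = 0:
  Δ = 14² - 4·31 = 196 - 124 = 72,  λ = (14 ± √72)/2 = (14 ± 8.4853)/2 ≈ 11.2426 or 2.7574.
  Sorted: λ_1 = 11.2426,  λ_2 = 7,  λ_3 = 2.7574  (check: sum = 21 = tr ✓).

Step 4 — unit eigenvector for λ_1 ≈ 11.2426: v spans the null space of (Sigma - λ_1 I), whose rows are
  r_1 = (-2.2426, -1, -2),  r_2 = (-1, -8.2426, 1),  r_3 = (-2, 1, -2.2426).
  v is orthogonal to every row, so take v ∝ r_1 × r_2 = ((-1)·(1) - (-2)·(-8.2426), (-2)·(-1) - (-2.2426)·(1), (-2.2426)·(-8.2426) - (-1)·(-1)) ≈ (-17.4853, 4.2426, 17.4853).
  Rescale (multiply by -1 so the first nonzero entry is positive): u = (17.4853, -4.2426, -17.4853).
  ||u|| = √((17.4853)² + (-4.2426)² + (-17.4853)²) = √(629.4701) ≈ 25.0892,  v_1 = u/||u|| ≈ (0.6969, -0.1691, -0.6969) (||v_1|| = 1).

λ_1 = 11.2426,  λ_2 = 7,  λ_3 = 2.7574;  v_1 ≈ (0.6969, -0.1691, -0.6969)


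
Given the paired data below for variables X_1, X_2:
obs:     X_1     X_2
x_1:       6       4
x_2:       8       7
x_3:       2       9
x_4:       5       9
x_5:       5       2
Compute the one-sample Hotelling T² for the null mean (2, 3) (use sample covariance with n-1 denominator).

Step 1 — sample mean vector:
  mean(X_1) = (6 + 8 + 2 + 5 + 5) / 5 = 26/5 = 5.2
  mean(X_2) = (4 + 7 + 9 + 9 + 2) / 5 = 31/5 = 6.2
  x̄ = (5.2, 6.2),  deviation x̄ - mu_0 = (5.2, 6.2) - (2, 3) = (3.2, 3.2).

Step 2 — sample covariance matrix, S[i,j] = (1/(n-1)) · Σ_k (x_{k,i} - mean_i) · (x_{k,j} - mean_j), divisor n-1 = 4:
  S[X_1,X_1] = ((0.8)·(0.8) + (2.8)·(2.8) + (-3.2)·(-3.2) + (-0.2)·(-0.2) + (-0.2)·(-0.2)) / 4 = 18.8/4 = 4.7
  S[X_1,X_2] = ((0.8)·(-2.2) + (2.8)·(0.8) + (-3.2)·(2.8) + (-0.2)·(2.8) + (-0.2)·(-4.2)) / 4 = -8.2/4 = -2.05
  S[X_2,X_2] = ((-2.2)·(-2.2) + (0.8)·(0.8) + (2.8)·(2.8) + (2.8)·(2.8) + (-4.2)·(-4.2)) / 4 = 38.8/4 = 9.7
  S = [[4.7, -2.05],
 [-2.05, 9.7]].

Step 3 — invert S. det(S) = 4.7·9.7 - (-2.05)² = 41.3875.
  S^{-1} = (1/det) · [[d, -b], [-b, a]] = [[0.2344, 0.0495],
 [0.0495, 0.1136]].

Step 4 — quadratic form (x̄ - mu_0)^T · S^{-1} · (x̄ - mu_0):
  S^{-1} · (x̄ - mu_0) = (0.9085, 0.5219),
  (x̄ - mu_0)^T · [...] = (3.2)·(0.9085) + (3.2)·(0.5219) = 4.5772.

Step 5 — scale by n: T² = 5 · 4.5772 = 22.8861.

T² ≈ 22.8861


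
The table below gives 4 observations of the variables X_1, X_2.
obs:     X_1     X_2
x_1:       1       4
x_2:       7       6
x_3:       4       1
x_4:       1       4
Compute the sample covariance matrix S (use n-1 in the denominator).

Step 1 — column means:
  mean(X_1) = (1 + 7 + 4 + 1) / 4 = 13/4 = 3.25
  mean(X_2) = (4 + 6 + 1 + 4) / 4 = 15/4 = 3.75

Step 2 — sample covariance S[i,j] = (1/(n-1)) · Σ_k (x_{k,i} - mean_i) · (x_{k,j} - mean_j), with n-1 = 3.
  S[X_1,X_1] = ((-2.25)·(-2.25) + (3.75)·(3.75) + (0.75)·(0.75) + (-2.25)·(-2.25)) / 3 = 24.75/3 = 8.25
  S[X_1,X_2] = ((-2.25)·(0.25) + (3.75)·(2.25) + (0.75)·(-2.75) + (-2.25)·(0.25)) / 3 = 5.25/3 = 1.75
  S[X_2,X_2] = ((0.25)·(0.25) + (2.25)·(2.25) + (-2.75)·(-2.75) + (0.25)·(0.25)) / 3 = 12.75/3 = 4.25

S is symmetric (S[j,i] = S[i,j]). Assembling:

S = [[8.25, 1.75],
 [1.75, 4.25]]


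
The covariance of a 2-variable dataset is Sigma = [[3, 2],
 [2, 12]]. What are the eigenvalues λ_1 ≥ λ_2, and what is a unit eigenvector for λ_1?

Step 1 — characteristic polynomial of 2×2 Sigma:
  det(Sigma - λI) = λ² - trace · λ + det = 0.
  trace = 3 + 12 = 15, det = 3·12 - (2)² = 32.
Step 2 — discriminant:
  Δ = trace² - 4·det = 225 - 128 = 97.
Step 3 — eigenvalues:
  λ = (trace ± √Δ)/2 = (15 ± 9.8489)/2,
  λ_1 = 12.4244,  λ_2 = 2.5756.

Step 4 — unit eigenvector for λ_1: solve (Sigma - λ_1 I)v = 0. First row:
  (3 - 12.4244)·v_x + (2)·v_y = 0, i.e. (-9.4244)·v_x + (2)·v_y = 0,
  so v ∝ (b, λ_1 - a) = (2, 9.4244) = u.
  ||u|| = √((2)² + (9.4244)²) = √(92.8199) ≈ 9.6343,
  v_1 = u/||u|| ≈ (0.2076, 0.9782) (||v_1|| = 1).

λ_1 = 12.4244,  λ_2 = 2.5756;  v_1 ≈ (0.2076, 0.9782)


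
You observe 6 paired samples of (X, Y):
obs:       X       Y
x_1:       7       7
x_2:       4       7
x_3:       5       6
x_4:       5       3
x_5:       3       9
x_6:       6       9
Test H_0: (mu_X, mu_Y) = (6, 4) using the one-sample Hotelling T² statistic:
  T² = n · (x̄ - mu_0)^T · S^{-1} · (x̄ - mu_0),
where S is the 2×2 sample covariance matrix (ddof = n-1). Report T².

Step 1 — sample mean vector:
  mean(X) = (7 + 4 + 5 + 5 + 3 + 6) / 6 = 30/6 = 5
  mean(Y) = (7 + 7 + 6 + 3 + 9 + 9) / 6 = 41/6 = 6.8333
  x̄ = (5, 6.8333),  deviation x̄ - mu_0 = (5, 6.8333) - (6, 4) = (-1, 2.8333).

Step 2 — sample covariance matrix, S[i,j] = (1/(n-1)) · Σ_k (x_{k,i} - mean_i) · (x_{k,j} - mean_j), divisor n-1 = 5:
  S[X,X] = ((2)·(2) + (-1)·(-1) + (0)·(0) + (0)·(0) + (-2)·(-2) + (1)·(1)) / 5 = 10/5 = 2
  S[X,Y] = ((2)·(0.1667) + (-1)·(0.1667) + (0)·(-0.8333) + (0)·(-3.8333) + (-2)·(2.1667) + (1)·(2.1667)) / 5 = -2/5 = -0.4
  S[Y,Y] = ((0.1667)·(0.1667) + (0.1667)·(0.1667) + (-0.8333)·(-0.8333) + (-3.8333)·(-3.8333) + (2.1667)·(2.1667) + (2.1667)·(2.1667)) / 5 = 24.8333/5 = 4.9667
  S = [[2, -0.4],
 [-0.4, 4.9667]].

Step 3 — invert S. det(S) = 2·4.9667 - (-0.4)² = 9.7733.
  S^{-1} = (1/det) · [[d, -b], [-b, a]] = [[0.5082, 0.0409],
 [0.0409, 0.2046]].

Step 4 — quadratic form (x̄ - mu_0)^T · S^{-1} · (x̄ - mu_0):
  S^{-1} · (x̄ - mu_0) = (-0.3922, 0.5389),
  (x̄ - mu_0)^T · [...] = (-1)·(-0.3922) + (2.8333)·(0.5389) = 1.9191.

Step 5 — scale by n: T² = 6 · 1.9191 = 11.5143.

T² ≈ 11.5143


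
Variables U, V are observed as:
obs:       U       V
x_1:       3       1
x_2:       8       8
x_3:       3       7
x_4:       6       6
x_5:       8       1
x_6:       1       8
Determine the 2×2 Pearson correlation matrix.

Step 1 — column means:
  mean(U) = (3 + 8 + 3 + 6 + 8 + 1) / 6 = 29/6 = 4.8333
  mean(V) = (1 + 8 + 7 + 6 + 1 + 8) / 6 = 31/6 = 5.1667

Step 2 — sample variances and covariances s[i,j] = (1/(n-1)) · Σ_k (x_{k,i} - mean_i) · (x_{k,j} - mean_j), with n-1 = 5:
  s[U,U] = ((-1.8333)·(-1.8333) + (3.1667)·(3.1667) + (-1.8333)·(-1.8333) + (1.1667)·(1.1667) + (3.1667)·(3.1667) + (-3.8333)·(-3.8333)) / 5 = 42.8333/5 = 8.5667
  s[U,V] = ((-1.8333)·(-4.1667) + (3.1667)·(2.8333) + (-1.8333)·(1.8333) + (1.1667)·(0.8333) + (3.1667)·(-4.1667) + (-3.8333)·(2.8333)) / 5 = -9.8333/5 = -1.9667
  s[V,V] = ((-4.1667)·(-4.1667) + (2.8333)·(2.8333) + (1.8333)·(1.8333) + (0.8333)·(0.8333) + (-4.1667)·(-4.1667) + (2.8333)·(2.8333)) / 5 = 54.8333/5 = 10.9667
  Sample standard deviations s_i = √(s[i,i]):
  s(U) = √(8.5667) = 2.9269
  s(V) = √(10.9667) = 3.3116

Step 3 — r_{ij} = s_{ij} / (s_i · s_j):
  r[U,U] = 1 (diagonal).
  r[U,V] = -1.9667 / (2.9269 · 3.3116) = -1.9667 / 9.6927 = -0.2029
  r[V,V] = 1 (diagonal).

R is symmetric with unit diagonal. Assembling:

R = [[1, -0.2029],
 [-0.2029, 1]]
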